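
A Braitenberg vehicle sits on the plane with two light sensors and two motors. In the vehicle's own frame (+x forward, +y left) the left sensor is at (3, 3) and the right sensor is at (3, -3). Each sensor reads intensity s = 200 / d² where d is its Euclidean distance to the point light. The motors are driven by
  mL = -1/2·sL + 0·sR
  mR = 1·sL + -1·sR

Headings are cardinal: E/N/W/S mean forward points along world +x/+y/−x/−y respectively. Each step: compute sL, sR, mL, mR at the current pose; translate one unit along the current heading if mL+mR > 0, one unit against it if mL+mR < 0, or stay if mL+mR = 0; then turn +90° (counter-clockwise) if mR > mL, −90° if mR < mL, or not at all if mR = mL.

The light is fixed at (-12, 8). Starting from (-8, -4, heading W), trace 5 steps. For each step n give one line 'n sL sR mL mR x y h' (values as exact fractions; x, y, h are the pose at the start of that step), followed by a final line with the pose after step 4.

n=0: pose=(-8,-4,W); sL=100/113, sR=100/41; mL=-50/113, mR=-7200/4633; mL+mR=-9250/4633 → advance -1; mR−mL=-5150/4633 → turn -1·90°
n=1: pose=(-7,-4,N); sL=40/17, sR=40/29; mL=-20/17, mR=480/493; mL+mR=-100/493 → advance -1; mR−mL=1060/493 → turn +1·90°
n=2: pose=(-7,-5,W); sL=10/13, sR=25/13; mL=-5/13, mR=-15/13; mL+mR=-20/13 → advance -1; mR−mL=-10/13 → turn -1·90°
n=3: pose=(-6,-5,N); sL=200/109, sR=200/181; mL=-100/109, mR=14400/19729; mL+mR=-3700/19729 → advance -1; mR−mL=32500/19729 → turn +1·90°
n=4: pose=(-6,-6,W); sL=100/149, sR=20/13; mL=-50/149, mR=-1680/1937; mL+mR=-2330/1937 → advance -1; mR−mL=-1030/1937 → turn -1·90°

0 100/113 100/41 -50/113 -7200/4633 -8 -4 W
1 40/17 40/29 -20/17 480/493 -7 -4 N
2 10/13 25/13 -5/13 -15/13 -7 -5 W
3 200/109 200/181 -100/109 14400/19729 -6 -5 N
4 100/149 20/13 -50/149 -1680/1937 -6 -6 W
final -5 -6 N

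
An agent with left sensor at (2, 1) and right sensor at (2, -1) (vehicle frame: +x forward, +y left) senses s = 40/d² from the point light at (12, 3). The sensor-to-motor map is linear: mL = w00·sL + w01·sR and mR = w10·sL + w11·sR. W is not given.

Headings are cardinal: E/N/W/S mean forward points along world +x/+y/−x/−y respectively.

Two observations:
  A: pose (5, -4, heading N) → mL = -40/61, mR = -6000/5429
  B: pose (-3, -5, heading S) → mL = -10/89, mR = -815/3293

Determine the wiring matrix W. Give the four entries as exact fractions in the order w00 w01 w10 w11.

obs A: pose=(5,-4,N) → sL=40/89, sR=40/61, mL=-40/61, mR=-6000/5429
obs B: pose=(-3,-5,S) → sL=5/37, sR=10/89, mL=-10/89, mR=-815/3293
sensor matrix S = [[40/89, 40/61], [5/37, 10/89]]; det S = -681400/17877697
solve [mL_A; mL_B] = S·[w00; w01] and [mR_A; mR_B] = S·[w10; w11]:
  w00 = 0, w01 = -1, w10 = -1, w11 = -1

0 -1 -1 -1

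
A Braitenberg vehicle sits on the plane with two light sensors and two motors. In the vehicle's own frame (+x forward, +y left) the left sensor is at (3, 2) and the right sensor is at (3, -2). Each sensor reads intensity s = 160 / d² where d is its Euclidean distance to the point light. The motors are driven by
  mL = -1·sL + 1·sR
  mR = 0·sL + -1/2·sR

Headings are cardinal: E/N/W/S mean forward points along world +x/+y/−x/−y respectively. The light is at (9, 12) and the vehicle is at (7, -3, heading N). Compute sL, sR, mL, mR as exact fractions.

1 10/9 1/9 -5/9

left sensor world pos  = (5, 0); dL² = 160
right sensor world pos = (9, 0); dR² = 144
sL = 160/160 = 1
sR = 160/144 = 10/9
mL = -1·sL + 1·sR = 1/9
mR = 0·sL + -1/2·sR = -5/9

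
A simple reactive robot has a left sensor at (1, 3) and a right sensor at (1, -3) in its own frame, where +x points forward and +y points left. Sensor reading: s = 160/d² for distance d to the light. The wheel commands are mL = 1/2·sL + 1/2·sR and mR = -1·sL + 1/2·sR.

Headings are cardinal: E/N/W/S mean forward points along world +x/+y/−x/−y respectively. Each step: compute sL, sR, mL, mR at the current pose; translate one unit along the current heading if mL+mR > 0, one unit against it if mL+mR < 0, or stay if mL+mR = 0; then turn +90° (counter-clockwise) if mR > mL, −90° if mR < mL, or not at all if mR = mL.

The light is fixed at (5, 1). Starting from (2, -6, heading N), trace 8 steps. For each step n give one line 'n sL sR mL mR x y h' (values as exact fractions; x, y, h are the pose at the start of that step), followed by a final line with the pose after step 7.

n=0: pose=(2,-6,N); sL=20/9, sR=40/9; mL=10/3, mR=0; mL+mR=10/3 → advance +1; mR−mL=-10/3 → turn -1·90°
n=1: pose=(2,-5,E); sL=160/13, sR=32/17; mL=1568/221, mR=-2512/221; mL+mR=-944/221 → advance -1; mR−mL=-240/13 → turn -1·90°
n=2: pose=(1,-5,S); sL=16/5, sR=80/49; mL=592/245, mR=-584/245; mL+mR=8/245 → advance +1; mR−mL=-24/5 → turn -1·90°
n=3: pose=(1,-6,W); sL=32/25, sR=160/41; mL=2656/1025, mR=688/1025; mL+mR=3344/1025 → advance +1; mR−mL=-48/25 → turn -1·90°
n=4: pose=(0,-6,N); sL=8/5, sR=4; mL=14/5, mR=2/5; mL+mR=16/5 → advance +1; mR−mL=-12/5 → turn -1·90°
n=5: pose=(0,-5,E); sL=32/5, sR=160/97; mL=1952/485, mR=-2704/485; mL+mR=-752/485 → advance -1; mR−mL=-48/5 → turn -1·90°
n=6: pose=(-1,-5,S); sL=80/29, sR=16/13; mL=752/377, mR=-808/377; mL+mR=-56/377 → advance -1; mR−mL=-120/29 → turn -1·90°
n=7: pose=(-1,-4,W); sL=160/113, sR=160/53; mL=13280/5989, mR=560/5989; mL+mR=13840/5989 → advance +1; mR−mL=-240/113 → turn -1·90°

0 20/9 40/9 10/3 0 2 -6 N
1 160/13 32/17 1568/221 -2512/221 2 -5 E
2 16/5 80/49 592/245 -584/245 1 -5 S
3 32/25 160/41 2656/1025 688/1025 1 -6 W
4 8/5 4 14/5 2/5 0 -6 N
5 32/5 160/97 1952/485 -2704/485 0 -5 E
6 80/29 16/13 752/377 -808/377 -1 -5 S
7 160/113 160/53 13280/5989 560/5989 -1 -4 W
final -2 -4 N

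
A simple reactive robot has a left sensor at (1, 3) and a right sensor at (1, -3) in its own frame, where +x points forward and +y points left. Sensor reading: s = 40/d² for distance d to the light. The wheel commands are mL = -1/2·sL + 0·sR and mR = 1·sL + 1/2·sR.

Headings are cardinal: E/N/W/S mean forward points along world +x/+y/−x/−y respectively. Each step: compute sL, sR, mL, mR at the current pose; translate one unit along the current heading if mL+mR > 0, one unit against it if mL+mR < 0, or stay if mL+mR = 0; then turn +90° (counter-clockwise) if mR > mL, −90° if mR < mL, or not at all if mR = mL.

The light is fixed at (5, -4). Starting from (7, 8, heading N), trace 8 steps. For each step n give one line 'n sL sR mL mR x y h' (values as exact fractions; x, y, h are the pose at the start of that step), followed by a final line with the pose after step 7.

0 4/17 20/97 -2/17 558/1649 7 8 N
1 40/101 40/257 -20/101 12300/25957 7 9 W
2 1/4 10/37 -1/8 57/148 6 9 S
3 40/229 8/17 -20/229 1596/3893 6 8 E
4 4/17 20/97 -2/17 558/1649 7 8 N
5 40/101 40/257 -20/101 12300/25957 7 9 W
6 1/4 10/37 -1/8 57/148 6 9 S
7 40/229 8/17 -20/229 1596/3893 6 8 E
final 7 8 N

n=0: pose=(7,8,N); sL=4/17, sR=20/97; mL=-2/17, mR=558/1649; mL+mR=364/1649 → advance +1; mR−mL=752/1649 → turn +1·90°
n=1: pose=(7,9,W); sL=40/101, sR=40/257; mL=-20/101, mR=12300/25957; mL+mR=7160/25957 → advance +1; mR−mL=17440/25957 → turn +1·90°
n=2: pose=(6,9,S); sL=1/4, sR=10/37; mL=-1/8, mR=57/148; mL+mR=77/296 → advance +1; mR−mL=151/296 → turn +1·90°
n=3: pose=(6,8,E); sL=40/229, sR=8/17; mL=-20/229, mR=1596/3893; mL+mR=1256/3893 → advance +1; mR−mL=1936/3893 → turn +1·90°
n=4: pose=(7,8,N); sL=4/17, sR=20/97; mL=-2/17, mR=558/1649; mL+mR=364/1649 → advance +1; mR−mL=752/1649 → turn +1·90°
n=5: pose=(7,9,W); sL=40/101, sR=40/257; mL=-20/101, mR=12300/25957; mL+mR=7160/25957 → advance +1; mR−mL=17440/25957 → turn +1·90°
n=6: pose=(6,9,S); sL=1/4, sR=10/37; mL=-1/8, mR=57/148; mL+mR=77/296 → advance +1; mR−mL=151/296 → turn +1·90°
n=7: pose=(6,8,E); sL=40/229, sR=8/17; mL=-20/229, mR=1596/3893; mL+mR=1256/3893 → advance +1; mR−mL=1936/3893 → turn +1·90°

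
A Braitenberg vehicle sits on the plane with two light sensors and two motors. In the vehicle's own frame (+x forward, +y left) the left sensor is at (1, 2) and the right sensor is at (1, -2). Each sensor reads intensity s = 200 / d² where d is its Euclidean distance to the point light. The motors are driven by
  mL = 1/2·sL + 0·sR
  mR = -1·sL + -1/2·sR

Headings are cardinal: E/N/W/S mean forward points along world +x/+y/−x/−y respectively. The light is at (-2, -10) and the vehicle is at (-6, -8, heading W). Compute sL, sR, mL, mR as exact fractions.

left sensor world pos  = (-7, -10); dL² = 25
right sensor world pos = (-7, -6); dR² = 41
sL = 200/25 = 8
sR = 200/41 = 200/41
mL = 1/2·sL + 0·sR = 4
mR = -1·sL + -1/2·sR = -428/41

8 200/41 4 -428/41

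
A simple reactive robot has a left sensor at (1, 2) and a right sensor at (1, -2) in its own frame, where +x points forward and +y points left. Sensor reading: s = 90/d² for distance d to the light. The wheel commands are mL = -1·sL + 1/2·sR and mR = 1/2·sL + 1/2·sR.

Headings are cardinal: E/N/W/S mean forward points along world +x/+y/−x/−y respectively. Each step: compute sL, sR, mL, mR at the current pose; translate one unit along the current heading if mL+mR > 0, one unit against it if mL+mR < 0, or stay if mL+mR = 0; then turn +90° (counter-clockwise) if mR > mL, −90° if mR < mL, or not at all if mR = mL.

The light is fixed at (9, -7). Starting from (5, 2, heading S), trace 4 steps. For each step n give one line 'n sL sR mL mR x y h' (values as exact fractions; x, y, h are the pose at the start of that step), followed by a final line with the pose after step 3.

n=0: pose=(5,2,S); sL=45/34, sR=9/10; mL=-297/340, mR=189/170; mL+mR=81/340 → advance +1; mR−mL=135/68 → turn +1·90°
n=1: pose=(5,1,E); sL=90/109, sR=2; mL=19/109, mR=154/109; mL+mR=173/109 → advance +1; mR−mL=135/109 → turn +1·90°
n=2: pose=(6,1,N); sL=45/53, sR=45/41; mL=-1305/4346, mR=2115/2173; mL+mR=2925/4346 → advance +1; mR−mL=135/106 → turn +1·90°
n=3: pose=(6,2,W); sL=18/13, sR=90/137; mL=-1881/1781, mR=1818/1781; mL+mR=-63/1781 → advance -1; mR−mL=27/13 → turn +1·90°

0 45/34 9/10 -297/340 189/170 5 2 S
1 90/109 2 19/109 154/109 5 1 E
2 45/53 45/41 -1305/4346 2115/2173 6 1 N
3 18/13 90/137 -1881/1781 1818/1781 6 2 W
final 7 2 S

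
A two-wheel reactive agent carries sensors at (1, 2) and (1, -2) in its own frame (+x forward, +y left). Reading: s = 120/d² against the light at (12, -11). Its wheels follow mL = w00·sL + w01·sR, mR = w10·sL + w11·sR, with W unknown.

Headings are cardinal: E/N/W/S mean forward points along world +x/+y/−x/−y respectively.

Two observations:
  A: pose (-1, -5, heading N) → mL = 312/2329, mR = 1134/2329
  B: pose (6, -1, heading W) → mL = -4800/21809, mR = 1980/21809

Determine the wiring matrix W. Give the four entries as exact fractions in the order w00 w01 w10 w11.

-1/2 1/2 -1/2 1

obs A: pose=(-1,-5,N) → sL=60/137, sR=12/17, mL=312/2329, mR=1134/2329
obs B: pose=(6,-1,W) → sL=120/113, sR=120/193, mL=-4800/21809, mR=1980/21809
sensor matrix S = [[60/137, 12/17], [120/113, 120/193]]; det S = -24243840/50793161
solve [mL_A; mL_B] = S·[w00; w01] and [mR_A; mR_B] = S·[w10; w11]:
  w00 = -1/2, w01 = 1/2, w10 = -1/2, w11 = 1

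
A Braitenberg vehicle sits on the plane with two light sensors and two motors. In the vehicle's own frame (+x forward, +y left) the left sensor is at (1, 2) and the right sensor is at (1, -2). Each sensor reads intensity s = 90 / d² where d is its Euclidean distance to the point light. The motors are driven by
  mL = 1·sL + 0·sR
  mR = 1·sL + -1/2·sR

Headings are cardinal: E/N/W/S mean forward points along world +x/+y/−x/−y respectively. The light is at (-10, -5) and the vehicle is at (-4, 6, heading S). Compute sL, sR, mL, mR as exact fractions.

left sensor world pos  = (-2, 5); dL² = 164
right sensor world pos = (-6, 5); dR² = 116
sL = 90/164 = 45/82
sR = 90/116 = 45/58
mL = 1·sL + 0·sR = 45/82
mR = 1·sL + -1/2·sR = 765/4756

45/82 45/58 45/82 765/4756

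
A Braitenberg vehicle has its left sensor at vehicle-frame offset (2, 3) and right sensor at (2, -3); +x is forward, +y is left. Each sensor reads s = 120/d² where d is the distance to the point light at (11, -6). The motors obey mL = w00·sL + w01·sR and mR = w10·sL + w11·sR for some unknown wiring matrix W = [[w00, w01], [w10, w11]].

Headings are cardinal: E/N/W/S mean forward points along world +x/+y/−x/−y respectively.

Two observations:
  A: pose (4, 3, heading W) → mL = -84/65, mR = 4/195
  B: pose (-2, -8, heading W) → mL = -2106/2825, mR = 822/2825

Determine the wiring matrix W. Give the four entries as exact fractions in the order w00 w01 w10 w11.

-1 -1/2 -1/2 1

obs A: pose=(4,3,W) → sL=40/39, sR=8/15, mL=-84/65, mR=4/195
obs B: pose=(-2,-8,W) → sL=12/25, sR=60/113, mL=-2106/2825, mR=822/2825
sensor matrix S = [[40/39, 8/15], [12/25, 60/113]]; det S = 52992/183625
solve [mL_A; mL_B] = S·[w00; w01] and [mR_A; mR_B] = S·[w10; w11]:
  w00 = -1, w01 = -1/2, w10 = -1/2, w11 = 1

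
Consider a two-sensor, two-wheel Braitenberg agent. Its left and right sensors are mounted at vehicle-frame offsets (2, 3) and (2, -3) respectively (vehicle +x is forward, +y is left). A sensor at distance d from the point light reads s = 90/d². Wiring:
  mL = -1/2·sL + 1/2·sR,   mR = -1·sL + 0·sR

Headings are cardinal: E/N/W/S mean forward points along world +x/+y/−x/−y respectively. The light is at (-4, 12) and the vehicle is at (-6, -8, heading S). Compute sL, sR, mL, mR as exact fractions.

left sensor world pos  = (-3, -10); dL² = 485
right sensor world pos = (-9, -10); dR² = 509
sL = 90/485 = 18/97
sR = 90/509 = 90/509
mL = -1/2·sL + 1/2·sR = -216/49373
mR = -1·sL + 0·sR = -18/97

18/97 90/509 -216/49373 -18/97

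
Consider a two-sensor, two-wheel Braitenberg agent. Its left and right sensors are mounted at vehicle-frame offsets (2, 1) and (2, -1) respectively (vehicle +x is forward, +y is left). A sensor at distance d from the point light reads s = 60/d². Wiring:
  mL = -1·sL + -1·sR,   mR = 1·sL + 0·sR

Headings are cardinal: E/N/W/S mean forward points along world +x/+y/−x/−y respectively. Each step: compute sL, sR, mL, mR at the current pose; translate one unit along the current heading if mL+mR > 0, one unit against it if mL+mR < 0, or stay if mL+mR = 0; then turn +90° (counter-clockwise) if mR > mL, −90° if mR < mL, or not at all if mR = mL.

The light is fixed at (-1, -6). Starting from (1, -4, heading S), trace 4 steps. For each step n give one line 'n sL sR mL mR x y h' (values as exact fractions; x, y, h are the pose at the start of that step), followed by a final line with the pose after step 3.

n=0: pose=(1,-4,S); sL=20/3, sR=60; mL=-200/3, mR=20/3; mL+mR=-60 → advance -1; mR−mL=220/3 → turn +1·90°
n=1: pose=(1,-3,E); sL=15/8, sR=3; mL=-39/8, mR=15/8; mL+mR=-3 → advance -1; mR−mL=27/4 → turn +1·90°
n=2: pose=(0,-3,N); sL=12/5, sR=60/29; mL=-648/145, mR=12/5; mL+mR=-60/29 → advance -1; mR−mL=996/145 → turn +1·90°
n=3: pose=(0,-4,W); sL=30, sR=6; mL=-36, mR=30; mL+mR=-6 → advance -1; mR−mL=66 → turn +1·90°

0 20/3 60 -200/3 20/3 1 -4 S
1 15/8 3 -39/8 15/8 1 -3 E
2 12/5 60/29 -648/145 12/5 0 -3 N
3 30 6 -36 30 0 -4 W
final 1 -4 S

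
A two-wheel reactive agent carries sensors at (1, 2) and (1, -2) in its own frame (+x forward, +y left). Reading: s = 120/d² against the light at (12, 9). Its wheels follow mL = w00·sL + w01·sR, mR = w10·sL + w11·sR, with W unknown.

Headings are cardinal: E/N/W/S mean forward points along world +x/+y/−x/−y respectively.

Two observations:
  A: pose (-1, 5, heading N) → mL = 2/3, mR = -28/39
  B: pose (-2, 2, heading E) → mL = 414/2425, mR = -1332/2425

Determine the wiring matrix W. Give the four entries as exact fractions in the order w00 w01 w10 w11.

-1/2 1 -1/2 -1/2

obs A: pose=(-1,5,N) → sL=20/39, sR=12/13, mL=2/3, mR=-28/39
obs B: pose=(-2,2,E) → sL=60/97, sR=12/25, mL=414/2425, mR=-1332/2425
sensor matrix S = [[20/39, 12/13], [60/97, 12/25]]; det S = -2048/6305
solve [mL_A; mL_B] = S·[w00; w01] and [mR_A; mR_B] = S·[w10; w11]:
  w00 = -1/2, w01 = 1, w10 = -1/2, w11 = -1/2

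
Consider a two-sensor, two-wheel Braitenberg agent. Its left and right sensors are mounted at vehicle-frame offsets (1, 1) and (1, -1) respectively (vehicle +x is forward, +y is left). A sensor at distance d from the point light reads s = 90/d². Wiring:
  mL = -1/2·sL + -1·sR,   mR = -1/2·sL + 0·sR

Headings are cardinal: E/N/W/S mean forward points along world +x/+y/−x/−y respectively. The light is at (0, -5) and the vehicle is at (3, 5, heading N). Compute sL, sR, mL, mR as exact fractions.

left sensor world pos  = (2, 6); dL² = 125
right sensor world pos = (4, 6); dR² = 137
sL = 90/125 = 18/25
sR = 90/137 = 90/137
mL = -1/2·sL + -1·sR = -3483/3425
mR = -1/2·sL + 0·sR = -9/25

18/25 90/137 -3483/3425 -9/25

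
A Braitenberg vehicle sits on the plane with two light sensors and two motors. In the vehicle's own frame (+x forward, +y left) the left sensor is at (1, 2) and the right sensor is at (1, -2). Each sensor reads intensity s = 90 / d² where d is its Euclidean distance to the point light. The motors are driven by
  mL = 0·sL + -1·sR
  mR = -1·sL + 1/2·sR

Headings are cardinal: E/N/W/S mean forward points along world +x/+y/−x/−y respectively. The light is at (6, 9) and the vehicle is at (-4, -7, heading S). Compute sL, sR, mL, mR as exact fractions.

90/353 90/433 -90/433 -23085/152849

left sensor world pos  = (-2, -8); dL² = 353
right sensor world pos = (-6, -8); dR² = 433
sL = 90/353 = 90/353
sR = 90/433 = 90/433
mL = 0·sL + -1·sR = -90/433
mR = -1·sL + 1/2·sR = -23085/152849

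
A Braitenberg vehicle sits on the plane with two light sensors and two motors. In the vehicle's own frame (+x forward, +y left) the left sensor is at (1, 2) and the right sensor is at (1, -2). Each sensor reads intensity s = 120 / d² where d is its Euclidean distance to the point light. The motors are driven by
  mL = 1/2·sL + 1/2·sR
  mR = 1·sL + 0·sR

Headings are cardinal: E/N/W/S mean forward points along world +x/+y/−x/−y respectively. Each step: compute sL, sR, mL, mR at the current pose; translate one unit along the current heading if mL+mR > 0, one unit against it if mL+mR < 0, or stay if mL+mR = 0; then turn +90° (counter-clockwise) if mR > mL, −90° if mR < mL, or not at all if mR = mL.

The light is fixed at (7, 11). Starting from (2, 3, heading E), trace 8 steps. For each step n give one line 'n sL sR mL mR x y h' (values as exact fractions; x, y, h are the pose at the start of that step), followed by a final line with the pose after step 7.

0 30/13 30/29 630/377 30/13 2 3 E
1 24/17 120/53 1656/901 24/17 3 3 N
2 60/17 4/3 124/51 60/17 3 4 E
3 120/61 120/37 5880/2257 120/61 4 4 N
4 6 30/17 66/17 6 4 5 E
5 120/41 24/5 792/205 120/41 5 5 N
6 12 12/5 36/5 12 5 6 E
7 24/5 120/17 504/85 24/5 6 6 N
final 6 7 E

n=0: pose=(2,3,E); sL=30/13, sR=30/29; mL=630/377, mR=30/13; mL+mR=1500/377 → advance +1; mR−mL=240/377 → turn +1·90°
n=1: pose=(3,3,N); sL=24/17, sR=120/53; mL=1656/901, mR=24/17; mL+mR=2928/901 → advance +1; mR−mL=-384/901 → turn -1·90°
n=2: pose=(3,4,E); sL=60/17, sR=4/3; mL=124/51, mR=60/17; mL+mR=304/51 → advance +1; mR−mL=56/51 → turn +1·90°
n=3: pose=(4,4,N); sL=120/61, sR=120/37; mL=5880/2257, mR=120/61; mL+mR=10320/2257 → advance +1; mR−mL=-1440/2257 → turn -1·90°
n=4: pose=(4,5,E); sL=6, sR=30/17; mL=66/17, mR=6; mL+mR=168/17 → advance +1; mR−mL=36/17 → turn +1·90°
n=5: pose=(5,5,N); sL=120/41, sR=24/5; mL=792/205, mR=120/41; mL+mR=1392/205 → advance +1; mR−mL=-192/205 → turn -1·90°
n=6: pose=(5,6,E); sL=12, sR=12/5; mL=36/5, mR=12; mL+mR=96/5 → advance +1; mR−mL=24/5 → turn +1·90°
n=7: pose=(6,6,N); sL=24/5, sR=120/17; mL=504/85, mR=24/5; mL+mR=912/85 → advance +1; mR−mL=-96/85 → turn -1·90°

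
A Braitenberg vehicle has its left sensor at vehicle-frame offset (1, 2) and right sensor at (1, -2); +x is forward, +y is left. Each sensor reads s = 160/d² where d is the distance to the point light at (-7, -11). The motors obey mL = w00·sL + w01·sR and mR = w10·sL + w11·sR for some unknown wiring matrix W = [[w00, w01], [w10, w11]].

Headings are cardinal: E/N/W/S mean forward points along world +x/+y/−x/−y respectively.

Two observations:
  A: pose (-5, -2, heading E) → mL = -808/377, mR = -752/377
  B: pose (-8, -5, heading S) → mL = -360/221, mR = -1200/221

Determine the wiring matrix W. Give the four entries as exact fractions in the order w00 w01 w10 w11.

1/2 -1 -1/2 -1/2

obs A: pose=(-5,-2,E) → sL=16/13, sR=80/29, mL=-808/377, mR=-752/377
obs B: pose=(-8,-5,S) → sL=80/13, sR=80/17, mL=-360/221, mR=-1200/221
sensor matrix S = [[16/13, 80/29], [80/13, 80/17]]; det S = -71680/6409
solve [mL_A; mL_B] = S·[w00; w01] and [mR_A; mR_B] = S·[w10; w11]:
  w00 = 1/2, w01 = -1, w10 = -1/2, w11 = -1/2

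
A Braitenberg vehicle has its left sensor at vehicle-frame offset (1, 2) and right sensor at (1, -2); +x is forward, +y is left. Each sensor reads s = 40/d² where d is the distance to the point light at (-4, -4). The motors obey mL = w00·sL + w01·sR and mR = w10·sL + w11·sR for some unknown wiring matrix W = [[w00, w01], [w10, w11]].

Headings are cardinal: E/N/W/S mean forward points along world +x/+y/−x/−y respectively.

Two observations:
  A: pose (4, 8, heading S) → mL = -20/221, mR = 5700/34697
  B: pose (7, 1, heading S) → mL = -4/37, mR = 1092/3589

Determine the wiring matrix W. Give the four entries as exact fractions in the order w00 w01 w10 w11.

obs A: pose=(4,8,S) → sL=40/221, sR=40/157, mL=-20/221, mR=5700/34697
obs B: pose=(7,1,S) → sL=8/37, sR=40/97, mL=-4/37, mR=1092/3589
sensor matrix S = [[40/221, 40/157], [8/37, 40/97]]; det S = 2434560/124527533
solve [mL_A; mL_B] = S·[w00; w01] and [mR_A; mR_B] = S·[w10; w11]:
  w00 = -1/2, w01 = 0, w10 = -1/2, w11 = 1

-1/2 0 -1/2 1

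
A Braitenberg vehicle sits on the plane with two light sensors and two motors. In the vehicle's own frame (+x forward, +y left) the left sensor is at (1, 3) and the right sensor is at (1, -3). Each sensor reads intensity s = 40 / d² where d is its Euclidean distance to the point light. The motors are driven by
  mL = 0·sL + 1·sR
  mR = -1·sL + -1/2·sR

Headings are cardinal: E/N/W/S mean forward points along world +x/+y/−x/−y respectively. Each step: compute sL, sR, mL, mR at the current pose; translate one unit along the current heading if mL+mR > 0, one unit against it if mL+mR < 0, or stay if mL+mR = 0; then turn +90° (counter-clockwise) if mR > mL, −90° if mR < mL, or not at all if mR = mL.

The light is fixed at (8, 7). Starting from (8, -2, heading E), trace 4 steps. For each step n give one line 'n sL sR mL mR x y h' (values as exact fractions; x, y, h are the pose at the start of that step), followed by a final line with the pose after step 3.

0 40/37 8/29 8/29 -1308/1073 8 -2 E
1 5/13 10/29 10/29 -210/377 7 -2 S
2 8/25 40/29 40/29 -732/725 7 -1 W
3 20/37 4/5 4/5 -174/185 6 -1 N
final 6 -2 E

n=0: pose=(8,-2,E); sL=40/37, sR=8/29; mL=8/29, mR=-1308/1073; mL+mR=-1012/1073 → advance -1; mR−mL=-1604/1073 → turn -1·90°
n=1: pose=(7,-2,S); sL=5/13, sR=10/29; mL=10/29, mR=-210/377; mL+mR=-80/377 → advance -1; mR−mL=-340/377 → turn -1·90°
n=2: pose=(7,-1,W); sL=8/25, sR=40/29; mL=40/29, mR=-732/725; mL+mR=268/725 → advance +1; mR−mL=-1732/725 → turn -1·90°
n=3: pose=(6,-1,N); sL=20/37, sR=4/5; mL=4/5, mR=-174/185; mL+mR=-26/185 → advance -1; mR−mL=-322/185 → turn -1·90°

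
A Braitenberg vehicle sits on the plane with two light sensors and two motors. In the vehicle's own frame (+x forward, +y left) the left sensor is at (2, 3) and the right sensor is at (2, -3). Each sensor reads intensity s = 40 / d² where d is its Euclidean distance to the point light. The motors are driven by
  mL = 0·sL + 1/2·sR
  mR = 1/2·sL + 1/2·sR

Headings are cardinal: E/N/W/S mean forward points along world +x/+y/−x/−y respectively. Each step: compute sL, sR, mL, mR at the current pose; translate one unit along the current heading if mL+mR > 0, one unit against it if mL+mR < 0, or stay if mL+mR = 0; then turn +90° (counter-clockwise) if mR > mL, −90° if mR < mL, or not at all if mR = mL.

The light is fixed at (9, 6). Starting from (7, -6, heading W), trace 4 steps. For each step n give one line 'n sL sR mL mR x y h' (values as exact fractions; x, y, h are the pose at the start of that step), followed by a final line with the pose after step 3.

n=0: pose=(7,-6,W); sL=40/241, sR=40/97; mL=20/97, mR=6760/23377; mL+mR=11580/23377 → advance +1; mR−mL=20/241 → turn +1·90°
n=1: pose=(6,-6,S); sL=10/49, sR=5/29; mL=5/58, mR=535/2842; mL+mR=390/1421 → advance +1; mR−mL=5/49 → turn +1·90°
n=2: pose=(6,-7,E); sL=40/101, sR=40/257; mL=20/257, mR=7160/25957; mL+mR=9180/25957 → advance +1; mR−mL=20/101 → turn +1·90°
n=3: pose=(7,-7,N); sL=20/73, sR=20/61; mL=10/61, mR=1340/4453; mL+mR=2070/4453 → advance +1; mR−mL=10/73 → turn +1·90°

0 40/241 40/97 20/97 6760/23377 7 -6 W
1 10/49 5/29 5/58 535/2842 6 -6 S
2 40/101 40/257 20/257 7160/25957 6 -7 E
3 20/73 20/61 10/61 1340/4453 7 -7 N
final 7 -6 W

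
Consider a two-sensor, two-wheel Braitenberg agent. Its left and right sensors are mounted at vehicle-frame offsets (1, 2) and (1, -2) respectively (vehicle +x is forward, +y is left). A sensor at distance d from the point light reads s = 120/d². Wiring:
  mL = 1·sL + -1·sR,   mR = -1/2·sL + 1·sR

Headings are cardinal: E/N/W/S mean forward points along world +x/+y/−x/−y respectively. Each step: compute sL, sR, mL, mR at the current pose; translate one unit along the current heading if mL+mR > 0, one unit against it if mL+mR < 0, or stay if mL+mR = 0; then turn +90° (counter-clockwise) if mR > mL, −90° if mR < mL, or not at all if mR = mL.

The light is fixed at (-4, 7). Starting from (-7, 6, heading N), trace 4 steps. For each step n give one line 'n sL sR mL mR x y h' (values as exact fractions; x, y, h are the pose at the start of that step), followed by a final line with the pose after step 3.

0 24/5 120 -576/5 588/5 -7 6 N
1 6 6 0 3 -7 7 W
2 24 120/37 768/37 -324/37 -8 7 S
3 60/17 60/13 -240/221 630/221 -8 6 W
final -9 6 S

n=0: pose=(-7,6,N); sL=24/5, sR=120; mL=-576/5, mR=588/5; mL+mR=12/5 → advance +1; mR−mL=1164/5 → turn +1·90°
n=1: pose=(-7,7,W); sL=6, sR=6; mL=0, mR=3; mL+mR=3 → advance +1; mR−mL=3 → turn +1·90°
n=2: pose=(-8,7,S); sL=24, sR=120/37; mL=768/37, mR=-324/37; mL+mR=12 → advance +1; mR−mL=-1092/37 → turn -1·90°
n=3: pose=(-8,6,W); sL=60/17, sR=60/13; mL=-240/221, mR=630/221; mL+mR=30/17 → advance +1; mR−mL=870/221 → turn +1·90°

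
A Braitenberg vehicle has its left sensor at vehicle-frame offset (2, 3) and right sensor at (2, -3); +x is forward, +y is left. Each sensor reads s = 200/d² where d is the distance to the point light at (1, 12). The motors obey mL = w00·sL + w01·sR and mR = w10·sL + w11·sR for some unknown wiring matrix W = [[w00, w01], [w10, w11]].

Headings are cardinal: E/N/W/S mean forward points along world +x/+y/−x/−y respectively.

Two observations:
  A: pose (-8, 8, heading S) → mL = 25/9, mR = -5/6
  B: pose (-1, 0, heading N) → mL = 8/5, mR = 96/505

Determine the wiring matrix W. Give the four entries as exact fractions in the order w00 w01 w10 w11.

obs A: pose=(-8,8,S) → sL=25/9, sR=10/9, mL=25/9, mR=-5/6
obs B: pose=(-1,0,N) → sL=8/5, sR=200/101, mL=8/5, mR=96/505
sensor matrix S = [[25/9, 10/9], [8/5, 200/101]]; det S = 376/101
solve [mL_A; mL_B] = S·[w00; w01] and [mR_A; mR_B] = S·[w10; w11]:
  w00 = 1, w01 = 0, w10 = -1/2, w11 = 1/2

1 0 -1/2 1/2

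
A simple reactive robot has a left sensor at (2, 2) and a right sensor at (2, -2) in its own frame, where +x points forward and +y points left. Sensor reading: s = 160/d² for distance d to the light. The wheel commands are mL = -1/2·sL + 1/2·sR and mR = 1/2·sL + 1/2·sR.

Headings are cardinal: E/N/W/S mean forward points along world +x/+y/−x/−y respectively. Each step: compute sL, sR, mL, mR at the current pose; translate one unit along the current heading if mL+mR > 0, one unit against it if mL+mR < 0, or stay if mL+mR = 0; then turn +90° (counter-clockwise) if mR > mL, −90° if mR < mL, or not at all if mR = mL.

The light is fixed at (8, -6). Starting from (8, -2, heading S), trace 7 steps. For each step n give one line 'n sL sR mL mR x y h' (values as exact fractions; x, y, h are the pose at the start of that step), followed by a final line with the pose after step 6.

0 20 20 0 20 8 -2 S
1 160/29 32 384/29 544/29 8 -3 E
2 80/13 80/17 -160/221 1200/221 9 -3 N
3 32 160/37 -512/37 672/37 9 -2 W
4 20 20 0 20 8 -2 S
5 160/29 32 384/29 544/29 8 -3 E
6 80/13 80/17 -160/221 1200/221 9 -3 N
final 9 -2 W

n=0: pose=(8,-2,S); sL=20, sR=20; mL=0, mR=20; mL+mR=20 → advance +1; mR−mL=20 → turn +1·90°
n=1: pose=(8,-3,E); sL=160/29, sR=32; mL=384/29, mR=544/29; mL+mR=32 → advance +1; mR−mL=160/29 → turn +1·90°
n=2: pose=(9,-3,N); sL=80/13, sR=80/17; mL=-160/221, mR=1200/221; mL+mR=80/17 → advance +1; mR−mL=80/13 → turn +1·90°
n=3: pose=(9,-2,W); sL=32, sR=160/37; mL=-512/37, mR=672/37; mL+mR=160/37 → advance +1; mR−mL=32 → turn +1·90°
n=4: pose=(8,-2,S); sL=20, sR=20; mL=0, mR=20; mL+mR=20 → advance +1; mR−mL=20 → turn +1·90°
n=5: pose=(8,-3,E); sL=160/29, sR=32; mL=384/29, mR=544/29; mL+mR=32 → advance +1; mR−mL=160/29 → turn +1·90°
n=6: pose=(9,-3,N); sL=80/13, sR=80/17; mL=-160/221, mR=1200/221; mL+mR=80/17 → advance +1; mR−mL=80/13 → turn +1·90°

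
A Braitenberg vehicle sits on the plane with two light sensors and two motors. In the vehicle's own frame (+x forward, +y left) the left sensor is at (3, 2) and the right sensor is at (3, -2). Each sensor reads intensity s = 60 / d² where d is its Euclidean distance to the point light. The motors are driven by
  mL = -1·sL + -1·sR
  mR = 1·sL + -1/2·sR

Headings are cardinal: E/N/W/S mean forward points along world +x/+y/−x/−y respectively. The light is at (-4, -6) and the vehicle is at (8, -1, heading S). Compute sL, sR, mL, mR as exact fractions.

3/10 15/26 -57/65 3/260

left sensor world pos  = (10, -4); dL² = 200
right sensor world pos = (6, -4); dR² = 104
sL = 60/200 = 3/10
sR = 60/104 = 15/26
mL = -1·sL + -1·sR = -57/65
mR = 1·sL + -1/2·sR = 3/260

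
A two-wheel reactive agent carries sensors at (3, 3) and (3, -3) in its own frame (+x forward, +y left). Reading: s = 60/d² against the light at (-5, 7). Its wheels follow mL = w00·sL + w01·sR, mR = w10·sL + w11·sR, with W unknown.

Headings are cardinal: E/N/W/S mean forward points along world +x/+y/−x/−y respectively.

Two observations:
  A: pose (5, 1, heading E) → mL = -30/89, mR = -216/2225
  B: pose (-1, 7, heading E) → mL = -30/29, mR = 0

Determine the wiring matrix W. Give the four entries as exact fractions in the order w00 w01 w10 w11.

-1 0 -1 1

obs A: pose=(5,1,E) → sL=30/89, sR=6/25, mL=-30/89, mR=-216/2225
obs B: pose=(-1,7,E) → sL=30/29, sR=30/29, mL=-30/29, mR=0
sensor matrix S = [[30/89, 6/25], [30/29, 30/29]]; det S = 1296/12905
solve [mL_A; mL_B] = S·[w00; w01] and [mR_A; mR_B] = S·[w10; w11]:
  w00 = -1, w01 = 0, w10 = -1, w11 = 1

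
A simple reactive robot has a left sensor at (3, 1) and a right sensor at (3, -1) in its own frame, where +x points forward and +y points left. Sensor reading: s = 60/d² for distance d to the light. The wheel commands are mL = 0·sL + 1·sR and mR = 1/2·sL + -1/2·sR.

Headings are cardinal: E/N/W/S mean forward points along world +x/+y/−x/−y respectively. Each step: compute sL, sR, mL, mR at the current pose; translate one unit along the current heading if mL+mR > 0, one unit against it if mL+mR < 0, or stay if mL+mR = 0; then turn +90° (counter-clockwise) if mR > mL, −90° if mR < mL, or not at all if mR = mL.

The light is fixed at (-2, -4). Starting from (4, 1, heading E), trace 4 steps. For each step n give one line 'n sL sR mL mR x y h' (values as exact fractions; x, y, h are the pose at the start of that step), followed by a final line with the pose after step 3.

n=0: pose=(4,1,E); sL=20/39, sR=60/97; mL=60/97, mR=-200/3783; mL+mR=2140/3783 → advance +1; mR−mL=-2540/3783 → turn -1·90°
n=1: pose=(5,1,S); sL=15/17, sR=3/2; mL=3/2, mR=-21/68; mL+mR=81/68 → advance +1; mR−mL=-123/68 → turn -1·90°
n=2: pose=(5,0,W); sL=12/5, sR=60/41; mL=60/41, mR=96/205; mL+mR=396/205 → advance +1; mR−mL=-204/205 → turn -1·90°
n=3: pose=(4,0,N); sL=30/37, sR=30/49; mL=30/49, mR=180/1813; mL+mR=1290/1813 → advance +1; mR−mL=-930/1813 → turn -1·90°

0 20/39 60/97 60/97 -200/3783 4 1 E
1 15/17 3/2 3/2 -21/68 5 1 S
2 12/5 60/41 60/41 96/205 5 0 W
3 30/37 30/49 30/49 180/1813 4 0 N
final 4 1 E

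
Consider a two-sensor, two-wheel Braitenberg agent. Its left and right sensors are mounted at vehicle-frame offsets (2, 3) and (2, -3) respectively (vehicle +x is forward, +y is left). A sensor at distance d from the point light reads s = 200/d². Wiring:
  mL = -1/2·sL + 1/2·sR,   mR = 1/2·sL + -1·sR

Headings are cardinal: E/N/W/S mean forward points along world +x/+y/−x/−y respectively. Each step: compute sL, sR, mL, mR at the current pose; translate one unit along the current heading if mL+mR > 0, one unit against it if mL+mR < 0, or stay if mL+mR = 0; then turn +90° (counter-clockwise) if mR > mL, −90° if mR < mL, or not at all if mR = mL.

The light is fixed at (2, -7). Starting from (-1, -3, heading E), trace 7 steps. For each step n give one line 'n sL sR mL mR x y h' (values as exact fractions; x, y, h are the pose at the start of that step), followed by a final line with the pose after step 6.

0 4 100 48 -98 -1 -3 E
1 40 200/53 -960/53 860/53 -2 -3 S
2 50/17 25 375/34 -400/17 -2 -2 E
3 200/13 200/73 -6000/949 4700/949 -3 -2 S
4 20/9 100/9 40/9 -10 -3 -1 E
5 8 200/97 -288/97 188/97 -4 -1 S
6 50/29 25/4 525/232 -625/116 -4 0 E
final -5 0 S

n=0: pose=(-1,-3,E); sL=4, sR=100; mL=48, mR=-98; mL+mR=-50 → advance -1; mR−mL=-146 → turn -1·90°
n=1: pose=(-2,-3,S); sL=40, sR=200/53; mL=-960/53, mR=860/53; mL+mR=-100/53 → advance -1; mR−mL=1820/53 → turn +1·90°
n=2: pose=(-2,-2,E); sL=50/17, sR=25; mL=375/34, mR=-400/17; mL+mR=-25/2 → advance -1; mR−mL=-1175/34 → turn -1·90°
n=3: pose=(-3,-2,S); sL=200/13, sR=200/73; mL=-6000/949, mR=4700/949; mL+mR=-100/73 → advance -1; mR−mL=10700/949 → turn +1·90°
n=4: pose=(-3,-1,E); sL=20/9, sR=100/9; mL=40/9, mR=-10; mL+mR=-50/9 → advance -1; mR−mL=-130/9 → turn -1·90°
n=5: pose=(-4,-1,S); sL=8, sR=200/97; mL=-288/97, mR=188/97; mL+mR=-100/97 → advance -1; mR−mL=476/97 → turn +1·90°
n=6: pose=(-4,0,E); sL=50/29, sR=25/4; mL=525/232, mR=-625/116; mL+mR=-25/8 → advance -1; mR−mL=-1775/232 → turn -1·90°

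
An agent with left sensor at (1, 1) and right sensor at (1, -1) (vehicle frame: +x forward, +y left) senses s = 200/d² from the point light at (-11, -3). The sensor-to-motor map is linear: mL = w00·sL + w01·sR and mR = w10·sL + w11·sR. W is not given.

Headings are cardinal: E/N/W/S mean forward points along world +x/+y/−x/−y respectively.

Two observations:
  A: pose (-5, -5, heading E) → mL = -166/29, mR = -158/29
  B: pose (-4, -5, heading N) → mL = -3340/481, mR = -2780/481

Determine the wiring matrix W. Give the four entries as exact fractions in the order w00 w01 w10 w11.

-1 -1/2 -1/2 -1

obs A: pose=(-5,-5,E) → sL=4, sR=100/29, mL=-166/29, mR=-158/29
obs B: pose=(-4,-5,N) → sL=200/37, sR=40/13, mL=-3340/481, mR=-2780/481
sensor matrix S = [[4, 100/29], [200/37, 40/13]]; det S = -88320/13949
solve [mL_A; mL_B] = S·[w00; w01] and [mR_A; mR_B] = S·[w10; w11]:
  w00 = -1, w01 = -1/2, w10 = -1/2, w11 = -1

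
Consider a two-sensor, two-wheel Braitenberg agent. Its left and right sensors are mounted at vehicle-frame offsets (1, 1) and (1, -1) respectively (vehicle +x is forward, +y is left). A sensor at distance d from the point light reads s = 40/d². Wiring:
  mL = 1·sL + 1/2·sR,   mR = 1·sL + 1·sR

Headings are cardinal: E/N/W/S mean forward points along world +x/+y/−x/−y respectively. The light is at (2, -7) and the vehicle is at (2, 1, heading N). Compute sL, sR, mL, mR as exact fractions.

left sensor world pos  = (1, 2); dL² = 82
right sensor world pos = (3, 2); dR² = 82
sL = 40/82 = 20/41
sR = 40/82 = 20/41
mL = 1·sL + 1/2·sR = 30/41
mR = 1·sL + 1·sR = 40/41

20/41 20/41 30/41 40/41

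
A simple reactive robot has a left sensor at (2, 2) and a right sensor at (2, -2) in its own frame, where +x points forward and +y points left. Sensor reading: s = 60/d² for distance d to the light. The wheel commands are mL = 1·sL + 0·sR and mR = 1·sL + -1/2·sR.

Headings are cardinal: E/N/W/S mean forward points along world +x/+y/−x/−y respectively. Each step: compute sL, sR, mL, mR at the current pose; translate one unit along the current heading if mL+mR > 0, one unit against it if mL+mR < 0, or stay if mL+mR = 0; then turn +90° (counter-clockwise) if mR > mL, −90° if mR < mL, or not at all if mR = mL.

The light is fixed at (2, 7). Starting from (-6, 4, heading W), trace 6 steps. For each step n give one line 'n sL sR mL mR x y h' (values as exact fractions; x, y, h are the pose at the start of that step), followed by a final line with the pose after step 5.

n=0: pose=(-6,4,W); sL=12/25, sR=60/101; mL=12/25, mR=462/2525; mL+mR=1674/2525 → advance +1; mR−mL=-30/101 → turn -1·90°
n=1: pose=(-7,4,N); sL=30/61, sR=6/5; mL=30/61, mR=-33/305; mL+mR=117/305 → advance +1; mR−mL=-3/5 → turn -1·90°
n=2: pose=(-7,5,E); sL=60/49, sR=12/13; mL=60/49, mR=486/637; mL+mR=1266/637 → advance +1; mR−mL=-6/13 → turn -1·90°
n=3: pose=(-6,5,S); sL=15/13, sR=15/29; mL=15/13, mR=675/754; mL+mR=1545/754 → advance +1; mR−mL=-15/58 → turn -1·90°
n=4: pose=(-6,4,W); sL=12/25, sR=60/101; mL=12/25, mR=462/2525; mL+mR=1674/2525 → advance +1; mR−mL=-30/101 → turn -1·90°
n=5: pose=(-7,4,N); sL=30/61, sR=6/5; mL=30/61, mR=-33/305; mL+mR=117/305 → advance +1; mR−mL=-3/5 → turn -1·90°

0 12/25 60/101 12/25 462/2525 -6 4 W
1 30/61 6/5 30/61 -33/305 -7 4 N
2 60/49 12/13 60/49 486/637 -7 5 E
3 15/13 15/29 15/13 675/754 -6 5 S
4 12/25 60/101 12/25 462/2525 -6 4 W
5 30/61 6/5 30/61 -33/305 -7 4 N
final -7 5 E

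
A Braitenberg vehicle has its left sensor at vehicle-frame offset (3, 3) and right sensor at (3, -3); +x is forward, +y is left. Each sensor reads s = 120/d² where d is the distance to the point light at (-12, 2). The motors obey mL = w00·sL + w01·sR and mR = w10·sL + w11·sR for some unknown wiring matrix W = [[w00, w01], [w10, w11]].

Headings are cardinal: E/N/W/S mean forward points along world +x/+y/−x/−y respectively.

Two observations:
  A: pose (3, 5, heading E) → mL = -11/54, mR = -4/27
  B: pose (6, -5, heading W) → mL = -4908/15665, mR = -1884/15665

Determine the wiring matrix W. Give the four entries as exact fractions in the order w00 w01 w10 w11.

1/2 -1 -1 1/2

obs A: pose=(3,5,E) → sL=1/3, sR=10/27, mL=-11/54, mR=-4/27
obs B: pose=(6,-5,W) → sL=24/65, sR=120/241, mL=-4908/15665, mR=-1884/15665
sensor matrix S = [[1/3, 10/27], [24/65, 120/241]]; det S = 824/28197
solve [mL_A; mL_B] = S·[w00; w01] and [mR_A; mR_B] = S·[w10; w11]:
  w00 = 1/2, w01 = -1, w10 = -1, w11 = 1/2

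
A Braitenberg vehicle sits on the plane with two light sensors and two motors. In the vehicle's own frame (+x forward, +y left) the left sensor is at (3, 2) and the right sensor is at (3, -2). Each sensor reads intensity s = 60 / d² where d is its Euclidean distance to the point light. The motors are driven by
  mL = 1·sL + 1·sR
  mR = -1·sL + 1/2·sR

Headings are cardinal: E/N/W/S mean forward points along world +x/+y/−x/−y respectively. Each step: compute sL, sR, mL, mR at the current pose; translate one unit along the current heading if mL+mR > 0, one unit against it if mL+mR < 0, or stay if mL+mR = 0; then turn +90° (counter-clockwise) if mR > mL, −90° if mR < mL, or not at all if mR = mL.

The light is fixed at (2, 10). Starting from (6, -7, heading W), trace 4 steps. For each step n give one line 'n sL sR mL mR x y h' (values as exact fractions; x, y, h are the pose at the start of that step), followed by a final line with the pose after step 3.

0 30/181 30/113 8820/20453 -675/20453 6 -7 W
1 60/197 60/221 25080/43537 -7350/43537 5 -7 N
2 15/58 1/6 37/87 -61/348 5 -6 E
3 60/397 12/73 9144/28981 -1998/28981 6 -6 S
final 6 -7 W

n=0: pose=(6,-7,W); sL=30/181, sR=30/113; mL=8820/20453, mR=-675/20453; mL+mR=45/113 → advance +1; mR−mL=-9495/20453 → turn -1·90°
n=1: pose=(5,-7,N); sL=60/197, sR=60/221; mL=25080/43537, mR=-7350/43537; mL+mR=90/221 → advance +1; mR−mL=-32430/43537 → turn -1·90°
n=2: pose=(5,-6,E); sL=15/58, sR=1/6; mL=37/87, mR=-61/348; mL+mR=1/4 → advance +1; mR−mL=-209/348 → turn -1·90°
n=3: pose=(6,-6,S); sL=60/397, sR=12/73; mL=9144/28981, mR=-1998/28981; mL+mR=18/73 → advance +1; mR−mL=-11142/28981 → turn -1·90°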